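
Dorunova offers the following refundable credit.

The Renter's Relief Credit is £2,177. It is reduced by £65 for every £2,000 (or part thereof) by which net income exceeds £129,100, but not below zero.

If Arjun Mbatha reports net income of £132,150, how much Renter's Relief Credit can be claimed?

Renter's Relief Credit: income exceeds £129,100 by £3,050, which is 2 full-or-partial £2,000 increments; reduction = 2 × £65 = £130, leaving £2,047.

£2,047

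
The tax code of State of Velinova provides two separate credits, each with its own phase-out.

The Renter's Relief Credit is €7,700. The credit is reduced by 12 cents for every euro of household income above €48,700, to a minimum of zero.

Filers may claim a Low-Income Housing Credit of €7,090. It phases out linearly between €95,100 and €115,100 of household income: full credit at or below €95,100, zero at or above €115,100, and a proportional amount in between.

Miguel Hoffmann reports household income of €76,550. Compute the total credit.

€11,448

Renter's Relief Credit: 12% of the €27,850 excess over €48,700 is €3,342; credit = €7,700 − €3,342 = €4,358.
Low-Income Housing Credit: €76,550 is at or below the €95,100 threshold, so the full €7,090 applies.
Total: €4,358 + €7,090 = €11,448.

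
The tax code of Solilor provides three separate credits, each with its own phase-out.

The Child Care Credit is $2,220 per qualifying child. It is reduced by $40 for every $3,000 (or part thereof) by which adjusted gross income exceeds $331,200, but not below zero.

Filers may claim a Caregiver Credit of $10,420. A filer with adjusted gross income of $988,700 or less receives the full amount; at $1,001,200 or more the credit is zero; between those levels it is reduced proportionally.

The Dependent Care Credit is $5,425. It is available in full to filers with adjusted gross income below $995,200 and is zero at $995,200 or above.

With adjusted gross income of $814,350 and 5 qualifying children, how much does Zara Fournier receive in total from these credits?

Child Care Credit: base = 5 × $2,220 = $11,100. income exceeds $331,200 by $483,150, which is 162 full-or-partial $3,000 increments; reduction = 162 × $40 = $6,480, leaving $4,620.
Caregiver Credit: $814,350 is at or below the $988,700 threshold, so the full $10,420 applies.
Dependent Care Credit: $814,350 is below the $995,200 cutoff, so the full $5,425 applies.
Total: $4,620 + $10,420 + $5,425 = $20,465.

$20,465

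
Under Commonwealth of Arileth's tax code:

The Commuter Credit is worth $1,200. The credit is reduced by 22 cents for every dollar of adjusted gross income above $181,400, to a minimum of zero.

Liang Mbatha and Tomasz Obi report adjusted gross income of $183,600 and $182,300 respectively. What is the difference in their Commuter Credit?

$286

Liang ($183,600): Commuter Credit: 22% of the $2,200 excess over $181,400 is $484; credit = $1,200 − $484 = $716.
Tomasz ($182,300): Commuter Credit: 22% of the $900 excess over $181,400 is $198; credit = $1,200 − $198 = $1,002.
Difference: |$716 − $1,002| = $286.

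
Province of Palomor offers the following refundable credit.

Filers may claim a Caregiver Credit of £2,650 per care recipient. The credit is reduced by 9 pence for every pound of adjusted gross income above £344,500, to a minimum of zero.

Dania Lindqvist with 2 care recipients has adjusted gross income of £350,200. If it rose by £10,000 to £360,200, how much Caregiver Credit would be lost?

£900

At £350,200 — base = 2 × £2,650 = £5,300. 9% of the £5,700 excess over £344,500 is £513; credit = £5,300 − £513 = £4,787.
At £360,200 — base = 2 × £2,650 = £5,300. 9% of the £15,700 excess over £344,500 is £1,413; credit = £5,300 − £1,413 = £3,887.
Lost: £4,787 − £3,887 = £900.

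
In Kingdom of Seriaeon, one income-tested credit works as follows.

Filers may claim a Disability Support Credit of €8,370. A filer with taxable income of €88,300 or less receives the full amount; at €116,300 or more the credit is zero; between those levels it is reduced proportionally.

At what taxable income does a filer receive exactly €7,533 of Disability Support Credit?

€91,100

€7,533 is 7,533/8,370 of the full €8,370, so 837/8,370 of the €28,000 range has been used: income = €88,300 + €28,000 × 837/8,370 = €91,100.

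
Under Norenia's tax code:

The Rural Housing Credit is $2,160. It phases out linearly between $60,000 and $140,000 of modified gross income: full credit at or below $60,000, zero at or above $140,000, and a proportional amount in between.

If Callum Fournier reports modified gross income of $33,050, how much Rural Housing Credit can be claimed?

Rural Housing Credit: $33,050 is at or below the $60,000 threshold, so the full $2,160 applies.

$2,160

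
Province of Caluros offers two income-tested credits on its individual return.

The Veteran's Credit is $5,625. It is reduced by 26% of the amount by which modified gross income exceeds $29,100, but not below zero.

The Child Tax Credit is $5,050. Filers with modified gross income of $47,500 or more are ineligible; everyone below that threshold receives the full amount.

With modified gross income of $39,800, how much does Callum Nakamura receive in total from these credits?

Veteran's Credit: 26% of the $10,700 excess over $29,100 is $2,782; credit = $5,625 − $2,782 = $2,843.
Child Tax Credit: $39,800 is below the $47,500 cutoff, so the full $5,050 applies.
Total: $2,843 + $5,050 = $7,893.

$7,893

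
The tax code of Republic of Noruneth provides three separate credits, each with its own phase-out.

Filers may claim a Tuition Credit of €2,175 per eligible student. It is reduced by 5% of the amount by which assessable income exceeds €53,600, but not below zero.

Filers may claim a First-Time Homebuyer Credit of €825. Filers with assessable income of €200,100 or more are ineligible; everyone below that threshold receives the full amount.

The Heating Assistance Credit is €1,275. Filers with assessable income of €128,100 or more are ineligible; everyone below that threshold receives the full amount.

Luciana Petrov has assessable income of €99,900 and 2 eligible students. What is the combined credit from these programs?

€4,135

Tuition Credit: base = 2 × €2,175 = €4,350. 5% of the €46,300 excess over €53,600 is €2,315; credit = €4,350 − €2,315 = €2,035.
First-Time Homebuyer Credit: €99,900 is below the €200,100 cutoff, so the full €825 applies.
Heating Assistance Credit: €99,900 is below the €128,100 cutoff, so the full €1,275 applies.
Total: €2,035 + €825 + €1,275 = €4,135.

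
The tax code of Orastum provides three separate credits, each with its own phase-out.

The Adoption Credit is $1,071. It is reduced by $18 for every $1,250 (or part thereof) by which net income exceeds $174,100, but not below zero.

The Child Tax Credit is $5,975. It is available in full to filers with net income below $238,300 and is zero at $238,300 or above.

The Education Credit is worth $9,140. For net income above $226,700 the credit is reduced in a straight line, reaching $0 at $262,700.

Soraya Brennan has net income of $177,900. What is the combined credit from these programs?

$16,114

Adoption Credit: income exceeds $174,100 by $3,800, which is 4 full-or-partial $1,250 increments; reduction = 4 × $18 = $72, leaving $999.
Child Tax Credit: $177,900 is below the $238,300 cutoff, so the full $5,975 applies.
Education Credit: $177,900 is at or below the $226,700 threshold, so the full $9,140 applies.
Total: $999 + $5,975 + $9,140 = $16,114.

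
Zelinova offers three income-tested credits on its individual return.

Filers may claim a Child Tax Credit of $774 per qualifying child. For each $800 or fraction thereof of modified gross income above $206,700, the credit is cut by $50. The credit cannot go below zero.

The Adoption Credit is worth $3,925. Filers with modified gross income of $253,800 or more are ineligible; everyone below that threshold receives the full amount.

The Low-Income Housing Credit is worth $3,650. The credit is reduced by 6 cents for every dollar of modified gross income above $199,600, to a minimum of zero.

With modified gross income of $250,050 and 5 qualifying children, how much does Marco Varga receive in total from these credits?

Child Tax Credit: base = 5 × $774 = $3,870. income exceeds $206,700 by $43,350, which is 55 full-or-partial $800 increments; reduction = 55 × $50 = $2,750, leaving $1,120.
Adoption Credit: $250,050 is below the $253,800 cutoff, so the full $3,925 applies.
Low-Income Housing Credit: 6% of the $50,450 excess over $199,600 is $3,027; credit = $3,650 − $3,027 = $623.
Total: $1,120 + $3,925 + $623 = $5,668.

$5,668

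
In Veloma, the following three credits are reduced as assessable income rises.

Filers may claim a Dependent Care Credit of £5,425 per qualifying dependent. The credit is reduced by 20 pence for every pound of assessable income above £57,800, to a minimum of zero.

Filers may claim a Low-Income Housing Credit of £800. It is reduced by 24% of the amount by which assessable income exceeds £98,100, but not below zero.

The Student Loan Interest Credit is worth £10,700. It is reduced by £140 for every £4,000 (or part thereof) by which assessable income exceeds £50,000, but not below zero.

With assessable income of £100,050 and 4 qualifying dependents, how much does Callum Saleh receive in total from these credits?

Dependent Care Credit: base = 4 × £5,425 = £21,700. 20% of the £42,250 excess over £57,800 is £8,450; credit = £21,700 − £8,450 = £13,250.
Low-Income Housing Credit: 24% of the £1,950 excess over £98,100 is £468; credit = £800 − £468 = £332.
Student Loan Interest Credit: income exceeds £50,000 by £50,050, which is 13 full-or-partial £4,000 increments; reduction = 13 × £140 = £1,820, leaving £8,880.
Total: £13,250 + £332 + £8,880 = £22,462.

£22,462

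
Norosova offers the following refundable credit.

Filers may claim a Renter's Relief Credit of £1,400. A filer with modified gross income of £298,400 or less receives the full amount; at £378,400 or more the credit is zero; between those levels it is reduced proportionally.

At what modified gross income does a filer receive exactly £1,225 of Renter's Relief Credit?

£308,400

£1,225 is 1,225/1,400 of the full £1,400, so 175/1,400 of the £80,000 range has been used: income = £298,400 + £80,000 × 175/1,400 = £308,400.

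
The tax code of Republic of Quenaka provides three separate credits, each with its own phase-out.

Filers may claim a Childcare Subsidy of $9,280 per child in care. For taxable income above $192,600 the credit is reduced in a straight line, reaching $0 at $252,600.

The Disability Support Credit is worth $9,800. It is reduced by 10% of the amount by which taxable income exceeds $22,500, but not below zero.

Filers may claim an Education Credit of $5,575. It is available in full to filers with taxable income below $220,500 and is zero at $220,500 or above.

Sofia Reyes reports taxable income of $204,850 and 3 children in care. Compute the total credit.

Childcare Subsidy: base = 3 × $9,280 = $27,840. $204,850 is $12,250 into a $60,000 phase-out range, leaving 47,750/60,000 of the credit: $27,840 × 47,750/60,000 = $22,156.
Disability Support Credit: 10% of the $182,350 excess over $22,500 is $18,235 ≥ base, so the credit is $0.
Education Credit: $204,850 is below the $220,500 cutoff, so the full $5,575 applies.
Total: $22,156 + $0 + $5,575 = $27,731.

$27,731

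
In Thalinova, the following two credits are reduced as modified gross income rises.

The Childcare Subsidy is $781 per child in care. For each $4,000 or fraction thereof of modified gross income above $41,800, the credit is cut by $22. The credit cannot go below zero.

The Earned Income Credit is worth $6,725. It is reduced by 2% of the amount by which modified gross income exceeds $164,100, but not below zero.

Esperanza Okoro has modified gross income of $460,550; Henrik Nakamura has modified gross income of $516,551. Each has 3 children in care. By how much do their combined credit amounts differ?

$829

Esperanza ($460,550): Childcare Subsidy: base = 3 × $781 = $2,343. income exceeds $41,800 by $418,750, which is 105 full-or-partial $4,000 increments; reduction = 105 × $22 = $2,310, leaving $33. Earned Income Credit: 2% of the $296,450 excess over $164,100 is $5,929; credit = $6,725 − $5,929 = $796. total $33 + $796 = $829
Henrik ($516,551): Childcare Subsidy: base = 3 × $781 = $2,343. income exceeds $41,800 by $474,751 → 119 increments × $22 = $2,618 ≥ base, so the credit is $0. Earned Income Credit: 2% of the $352,451 excess over $164,100 is $7,049.02 ≥ base, so the credit is $0. total $0 + $0 = $0
Difference: |$829 − $0| = $829.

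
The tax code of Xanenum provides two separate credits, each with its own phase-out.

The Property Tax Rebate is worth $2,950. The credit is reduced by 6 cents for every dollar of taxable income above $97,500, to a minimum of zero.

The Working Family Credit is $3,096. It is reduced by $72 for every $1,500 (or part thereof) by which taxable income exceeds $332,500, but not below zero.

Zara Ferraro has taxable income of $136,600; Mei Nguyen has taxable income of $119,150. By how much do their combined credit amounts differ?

$1,047

Zara ($136,600): Property Tax Rebate: 6% of the $39,100 excess over $97,500 is $2,346; credit = $2,950 − $2,346 = $604. Working Family Credit: $136,600 is at or below the $332,500 threshold, so the full $3,096 applies. total $604 + $3,096 = $3,700
Mei ($119,150): Property Tax Rebate: 6% of the $21,650 excess over $97,500 is $1,299; credit = $2,950 − $1,299 = $1,651. Working Family Credit: $119,150 is at or below the $332,500 threshold, so the full $3,096 applies. total $1,651 + $3,096 = $4,747
Difference: |$3,700 − $4,747| = $1,047.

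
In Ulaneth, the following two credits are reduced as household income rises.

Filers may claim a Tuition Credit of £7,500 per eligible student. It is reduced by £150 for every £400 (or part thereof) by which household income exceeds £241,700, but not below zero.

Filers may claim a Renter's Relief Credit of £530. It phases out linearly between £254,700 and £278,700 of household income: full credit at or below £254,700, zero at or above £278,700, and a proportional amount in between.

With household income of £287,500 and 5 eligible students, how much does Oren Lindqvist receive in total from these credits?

£20,250

Tuition Credit: base = 5 × £7,500 = £37,500. income exceeds £241,700 by £45,800, which is 115 full-or-partial £400 increments; reduction = 115 × £150 = £17,250, leaving £20,250.
Renter's Relief Credit: £287,500 is at or above £278,700, so the credit is £0.
Total: £20,250 + £0 = £20,250.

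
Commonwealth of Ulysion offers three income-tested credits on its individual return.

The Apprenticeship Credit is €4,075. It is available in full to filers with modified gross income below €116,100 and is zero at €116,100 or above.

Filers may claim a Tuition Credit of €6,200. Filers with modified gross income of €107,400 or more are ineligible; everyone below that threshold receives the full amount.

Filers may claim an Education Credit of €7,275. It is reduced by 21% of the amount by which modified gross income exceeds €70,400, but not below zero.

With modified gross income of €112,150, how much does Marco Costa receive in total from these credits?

Apprenticeship Credit: €112,150 is below the €116,100 cutoff, so the full €4,075 applies.
Tuition Credit: €112,150 meets or exceeds the €107,400 cutoff, so the credit is €0.
Education Credit: 21% of the €41,750 excess over €70,400 is €8,767.50 ≥ base, so the credit is €0.
Total: €4,075 + €0 + €0 = €4,075.

€4,075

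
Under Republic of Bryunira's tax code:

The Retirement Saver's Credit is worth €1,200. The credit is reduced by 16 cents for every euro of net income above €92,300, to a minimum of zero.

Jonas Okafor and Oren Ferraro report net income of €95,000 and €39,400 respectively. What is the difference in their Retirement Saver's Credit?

€432

Jonas (€95,000): Retirement Saver's Credit: 16% of the €2,700 excess over €92,300 is €432; credit = €1,200 − €432 = €768.
Oren (€39,400): Retirement Saver's Credit: €39,400 is at or below the €92,300 threshold, so the full €1,200 applies.
Difference: |€768 − €1,200| = €432.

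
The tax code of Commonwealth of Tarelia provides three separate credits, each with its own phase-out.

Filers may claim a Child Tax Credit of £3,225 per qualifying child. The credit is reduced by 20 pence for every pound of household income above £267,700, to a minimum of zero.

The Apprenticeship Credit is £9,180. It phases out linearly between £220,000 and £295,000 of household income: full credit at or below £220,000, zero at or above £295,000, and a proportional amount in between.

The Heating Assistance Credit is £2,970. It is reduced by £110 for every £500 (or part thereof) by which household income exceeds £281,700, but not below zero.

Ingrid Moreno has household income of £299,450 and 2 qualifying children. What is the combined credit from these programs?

£100

Child Tax Credit: base = 2 × £3,225 = £6,450. 20% of the £31,750 excess over £267,700 is £6,350; credit = £6,450 − £6,350 = £100.
Apprenticeship Credit: £299,450 is at or above £295,000, so the credit is £0.
Heating Assistance Credit: income exceeds £281,700 by £17,750 → 36 increments × £110 = £3,960 ≥ base, so the credit is £0.
Total: £100 + £0 + £0 = £100.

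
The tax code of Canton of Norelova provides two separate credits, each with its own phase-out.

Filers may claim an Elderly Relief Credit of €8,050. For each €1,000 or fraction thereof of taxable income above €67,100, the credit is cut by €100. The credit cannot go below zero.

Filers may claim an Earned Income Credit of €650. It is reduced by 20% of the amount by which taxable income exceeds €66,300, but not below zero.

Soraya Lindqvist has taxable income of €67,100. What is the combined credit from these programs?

Elderly Relief Credit: €67,100 is at or below the €67,100 threshold, so the full €8,050 applies.
Earned Income Credit: 20% of the €800 excess over €66,300 is €160; credit = €650 − €160 = €490.
Total: €8,050 + €490 = €8,540.

€8,540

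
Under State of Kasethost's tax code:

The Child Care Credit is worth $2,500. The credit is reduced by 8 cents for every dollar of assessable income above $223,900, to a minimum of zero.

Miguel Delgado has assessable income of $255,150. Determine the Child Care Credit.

Child Care Credit: 8% of the $31,250 excess over $223,900 is $2,500 ≥ base, so the credit is $0.

$0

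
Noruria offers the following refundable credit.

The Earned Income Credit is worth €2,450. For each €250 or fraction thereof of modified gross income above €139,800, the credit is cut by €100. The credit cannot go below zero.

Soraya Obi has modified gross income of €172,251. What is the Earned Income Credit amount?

€0

Earned Income Credit: income exceeds €139,800 by €32,451 → 130 increments × €100 = €13,000 ≥ base, so the credit is €0.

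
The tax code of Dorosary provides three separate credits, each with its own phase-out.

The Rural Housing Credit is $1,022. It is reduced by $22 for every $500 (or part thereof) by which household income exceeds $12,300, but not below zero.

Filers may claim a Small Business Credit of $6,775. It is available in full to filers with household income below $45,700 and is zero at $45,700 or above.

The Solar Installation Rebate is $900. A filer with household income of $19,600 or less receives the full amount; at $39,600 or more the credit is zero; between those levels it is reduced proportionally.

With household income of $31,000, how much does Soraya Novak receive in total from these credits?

Rural Housing Credit: income exceeds $12,300 by $18,700, which is 38 full-or-partial $500 increments; reduction = 38 × $22 = $836, leaving $186.
Small Business Credit: $31,000 is below the $45,700 cutoff, so the full $6,775 applies.
Solar Installation Rebate: $31,000 is $11,400 into a $20,000 phase-out range, leaving 8,600/20,000 of the credit: $900 × 8,600/20,000 = $387.
Total: $186 + $6,775 + $387 = $7,348.

$7,348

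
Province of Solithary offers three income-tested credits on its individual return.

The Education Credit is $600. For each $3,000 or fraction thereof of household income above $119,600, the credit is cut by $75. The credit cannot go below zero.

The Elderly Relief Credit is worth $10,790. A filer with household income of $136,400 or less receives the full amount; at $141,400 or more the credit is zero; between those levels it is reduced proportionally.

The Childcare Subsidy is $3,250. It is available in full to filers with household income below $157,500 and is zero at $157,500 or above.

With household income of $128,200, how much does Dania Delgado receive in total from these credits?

Education Credit: income exceeds $119,600 by $8,600, which is 3 full-or-partial $3,000 increments; reduction = 3 × $75 = $225, leaving $375.
Elderly Relief Credit: $128,200 is at or below the $136,400 threshold, so the full $10,790 applies.
Childcare Subsidy: $128,200 is below the $157,500 cutoff, so the full $3,250 applies.
Total: $375 + $10,790 + $3,250 = $14,415.

$14,415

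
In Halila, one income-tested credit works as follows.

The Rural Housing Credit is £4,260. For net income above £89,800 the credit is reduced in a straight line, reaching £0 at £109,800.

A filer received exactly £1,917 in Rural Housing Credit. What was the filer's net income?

£100,800

£1,917 is 1,917/4,260 of the full £4,260, so 2,343/4,260 of the £20,000 range has been used: income = £89,800 + £20,000 × 2,343/4,260 = £100,800.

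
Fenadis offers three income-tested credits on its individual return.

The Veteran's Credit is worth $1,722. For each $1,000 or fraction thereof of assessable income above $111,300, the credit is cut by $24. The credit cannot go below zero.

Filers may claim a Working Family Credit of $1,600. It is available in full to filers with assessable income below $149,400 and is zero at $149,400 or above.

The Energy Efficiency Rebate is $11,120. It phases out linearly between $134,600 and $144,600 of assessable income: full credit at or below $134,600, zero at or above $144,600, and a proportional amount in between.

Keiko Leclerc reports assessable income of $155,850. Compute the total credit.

Veteran's Credit: income exceeds $111,300 by $44,550, which is 45 full-or-partial $1,000 increments; reduction = 45 × $24 = $1,080, leaving $642.
Working Family Credit: $155,850 meets or exceeds the $149,400 cutoff, so the credit is $0.
Energy Efficiency Rebate: $155,850 is at or above $144,600, so the credit is $0.
Total: $642 + $0 + $0 = $642.

$642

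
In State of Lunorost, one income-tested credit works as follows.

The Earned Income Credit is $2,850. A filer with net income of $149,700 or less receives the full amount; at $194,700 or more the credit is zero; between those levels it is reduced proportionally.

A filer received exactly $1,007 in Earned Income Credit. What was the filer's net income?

$1,007 is 1,007/2,850 of the full $2,850, so 1,843/2,850 of the $45,000 range has been used: income = $149,700 + $45,000 × 1,843/2,850 = $178,800.

$178,800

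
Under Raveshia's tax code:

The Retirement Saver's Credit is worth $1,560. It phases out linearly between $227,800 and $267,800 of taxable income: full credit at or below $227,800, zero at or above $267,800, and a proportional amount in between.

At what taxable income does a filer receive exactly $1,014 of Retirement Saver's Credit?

$241,800

$1,014 is 1,014/1,560 of the full $1,560, so 546/1,560 of the $40,000 range has been used: income = $227,800 + $40,000 × 546/1,560 = $241,800.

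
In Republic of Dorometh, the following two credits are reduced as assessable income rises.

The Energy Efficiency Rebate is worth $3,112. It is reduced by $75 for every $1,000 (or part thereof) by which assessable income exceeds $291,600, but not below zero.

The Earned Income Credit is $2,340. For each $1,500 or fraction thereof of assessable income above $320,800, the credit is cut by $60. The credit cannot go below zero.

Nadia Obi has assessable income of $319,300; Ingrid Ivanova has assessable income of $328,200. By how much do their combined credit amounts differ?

Nadia ($319,300): Energy Efficiency Rebate: income exceeds $291,600 by $27,700, which is 28 full-or-partial $1,000 increments; reduction = 28 × $75 = $2,100, leaving $1,012. Earned Income Credit: $319,300 is at or below the $320,800 threshold, so the full $2,340 applies. total $1,012 + $2,340 = $3,352
Ingrid ($328,200): Energy Efficiency Rebate: income exceeds $291,600 by $36,600, which is 37 full-or-partial $1,000 increments; reduction = 37 × $75 = $2,775, leaving $337. Earned Income Credit: income exceeds $320,800 by $7,400, which is 5 full-or-partial $1,500 increments; reduction = 5 × $60 = $300, leaving $2,040. total $337 + $2,040 = $2,377
Difference: |$3,352 − $2,377| = $975.

$975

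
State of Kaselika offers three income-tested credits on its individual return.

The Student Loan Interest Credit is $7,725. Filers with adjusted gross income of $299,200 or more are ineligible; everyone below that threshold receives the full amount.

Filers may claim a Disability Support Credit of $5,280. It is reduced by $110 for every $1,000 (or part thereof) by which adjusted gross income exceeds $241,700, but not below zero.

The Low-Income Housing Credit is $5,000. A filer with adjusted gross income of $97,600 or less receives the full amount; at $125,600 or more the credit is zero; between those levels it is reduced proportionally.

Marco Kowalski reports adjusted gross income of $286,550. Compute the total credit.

$8,055

Student Loan Interest Credit: $286,550 is below the $299,200 cutoff, so the full $7,725 applies.
Disability Support Credit: income exceeds $241,700 by $44,850, which is 45 full-or-partial $1,000 increments; reduction = 45 × $110 = $4,950, leaving $330.
Low-Income Housing Credit: $286,550 is at or above $125,600, so the credit is $0.
Total: $7,725 + $330 + $0 = $8,055.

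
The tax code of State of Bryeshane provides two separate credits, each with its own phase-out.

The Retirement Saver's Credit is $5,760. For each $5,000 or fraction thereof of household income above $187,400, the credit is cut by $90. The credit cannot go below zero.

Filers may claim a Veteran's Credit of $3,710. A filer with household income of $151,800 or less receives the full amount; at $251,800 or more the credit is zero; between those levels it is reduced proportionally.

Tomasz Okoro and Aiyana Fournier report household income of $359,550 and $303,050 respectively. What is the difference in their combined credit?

Tomasz ($359,550): Retirement Saver's Credit: income exceeds $187,400 by $172,150, which is 35 full-or-partial $5,000 increments; reduction = 35 × $90 = $3,150, leaving $2,610. Veteran's Credit: $359,550 is at or above $251,800, so the credit is $0. total $2,610 + $0 = $2,610
Aiyana ($303,050): Retirement Saver's Credit: income exceeds $187,400 by $115,650, which is 24 full-or-partial $5,000 increments; reduction = 24 × $90 = $2,160, leaving $3,600. Veteran's Credit: $303,050 is at or above $251,800, so the credit is $0. total $3,600 + $0 = $3,600
Difference: |$2,610 − $3,600| = $990.

$990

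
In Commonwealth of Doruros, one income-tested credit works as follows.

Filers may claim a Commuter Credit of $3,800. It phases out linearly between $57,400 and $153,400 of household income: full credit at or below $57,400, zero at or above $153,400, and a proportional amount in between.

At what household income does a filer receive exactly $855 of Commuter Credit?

$131,800

$855 is 855/3,800 of the full $3,800, so 2,945/3,800 of the $96,000 range has been used: income = $57,400 + $96,000 × 2,945/3,800 = $131,800.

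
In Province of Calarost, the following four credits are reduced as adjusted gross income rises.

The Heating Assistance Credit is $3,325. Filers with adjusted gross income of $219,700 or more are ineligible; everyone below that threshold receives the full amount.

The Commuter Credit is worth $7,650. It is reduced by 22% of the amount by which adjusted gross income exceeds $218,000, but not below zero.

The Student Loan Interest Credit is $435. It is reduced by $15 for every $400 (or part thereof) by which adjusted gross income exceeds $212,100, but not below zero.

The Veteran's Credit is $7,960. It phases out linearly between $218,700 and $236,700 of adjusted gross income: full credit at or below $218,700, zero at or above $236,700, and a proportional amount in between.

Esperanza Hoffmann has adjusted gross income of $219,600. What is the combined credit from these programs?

$18,335

Heating Assistance Credit: $219,600 is below the $219,700 cutoff, so the full $3,325 applies.
Commuter Credit: 22% of the $1,600 excess over $218,000 is $352; credit = $7,650 − $352 = $7,298.
Student Loan Interest Credit: income exceeds $212,100 by $7,500, which is 19 full-or-partial $400 increments; reduction = 19 × $15 = $285, leaving $150.
Veteran's Credit: $219,600 is $900 into a $18,000 phase-out range, leaving 17,100/18,000 of the credit: $7,960 × 17,100/18,000 = $7,562.
Total: $3,325 + $7,298 + $150 + $7,562 = $18,335.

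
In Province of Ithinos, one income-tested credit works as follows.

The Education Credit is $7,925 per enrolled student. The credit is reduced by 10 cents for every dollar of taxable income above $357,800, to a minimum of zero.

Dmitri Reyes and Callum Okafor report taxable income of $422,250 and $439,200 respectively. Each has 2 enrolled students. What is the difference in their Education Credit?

Dmitri ($422,250): Education Credit: base = 2 × $7,925 = $15,850. 10% of the $64,450 excess over $357,800 is $6,445; credit = $15,850 − $6,445 = $9,405.
Callum ($439,200): Education Credit: base = 2 × $7,925 = $15,850. 10% of the $81,400 excess over $357,800 is $8,140; credit = $15,850 − $8,140 = $7,710.
Difference: |$9,405 − $7,710| = $1,695.

$1,695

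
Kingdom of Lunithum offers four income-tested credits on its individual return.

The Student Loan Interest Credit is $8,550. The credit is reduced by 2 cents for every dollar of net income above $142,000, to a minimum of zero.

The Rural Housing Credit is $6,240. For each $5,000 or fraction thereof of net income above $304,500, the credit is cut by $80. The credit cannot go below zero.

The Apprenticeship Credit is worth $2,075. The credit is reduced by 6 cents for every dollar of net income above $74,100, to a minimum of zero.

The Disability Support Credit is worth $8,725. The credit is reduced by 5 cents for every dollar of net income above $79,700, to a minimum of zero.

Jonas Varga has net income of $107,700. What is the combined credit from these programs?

Student Loan Interest Credit: $107,700 is at or below the $142,000 threshold, so the full $8,550 applies.
Rural Housing Credit: $107,700 is at or below the $304,500 threshold, so the full $6,240 applies.
Apprenticeship Credit: 6% of the $33,600 excess over $74,100 is $2,016; credit = $2,075 − $2,016 = $59.
Disability Support Credit: 5% of the $28,000 excess over $79,700 is $1,400; credit = $8,725 − $1,400 = $7,325.
Total: $8,550 + $6,240 + $59 + $7,325 = $22,174.

$22,174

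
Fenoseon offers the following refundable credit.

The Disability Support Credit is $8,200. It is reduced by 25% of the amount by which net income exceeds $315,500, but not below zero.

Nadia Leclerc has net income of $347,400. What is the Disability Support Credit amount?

Disability Support Credit: 25% of the $31,900 excess over $315,500 is $7,975; credit = $8,200 − $7,975 = $225.

$225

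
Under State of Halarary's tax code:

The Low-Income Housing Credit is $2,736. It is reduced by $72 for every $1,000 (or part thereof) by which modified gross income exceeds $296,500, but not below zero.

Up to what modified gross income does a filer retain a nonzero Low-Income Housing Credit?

After 37 increments the reduction is 37 × $72 = $2,664, leaving $72; one more increment wipes it out. Increment 37 ends at excess 37 × $1,000 = $37,000, so the highest qualifying income is $296,500 + $37,000 = $333,500.

$333,500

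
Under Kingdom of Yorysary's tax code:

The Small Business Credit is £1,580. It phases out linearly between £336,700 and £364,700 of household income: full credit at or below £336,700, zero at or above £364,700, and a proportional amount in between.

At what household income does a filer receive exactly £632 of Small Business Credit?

£632 is 632/1,580 of the full £1,580, so 948/1,580 of the £28,000 range has been used: income = £336,700 + £28,000 × 948/1,580 = £353,500.

£353,500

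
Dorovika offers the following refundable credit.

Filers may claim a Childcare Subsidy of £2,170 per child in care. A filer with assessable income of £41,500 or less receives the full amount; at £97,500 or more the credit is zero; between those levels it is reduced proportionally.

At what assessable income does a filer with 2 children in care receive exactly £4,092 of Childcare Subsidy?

£44,700

Full credit = 2 × £2,170 = £4,340.
£4,092 is 4,092/4,340 of the full £4,340, so 248/4,340 of the £56,000 range has been used: income = £41,500 + £56,000 × 248/4,340 = £44,700.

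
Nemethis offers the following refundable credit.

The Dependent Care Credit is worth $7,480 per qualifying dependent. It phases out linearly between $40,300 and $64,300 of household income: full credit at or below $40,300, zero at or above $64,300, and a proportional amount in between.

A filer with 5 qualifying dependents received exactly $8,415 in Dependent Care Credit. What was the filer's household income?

Full credit = 5 × $7,480 = $37,400.
$8,415 is 8,415/37,400 of the full $37,400, so 28,985/37,400 of the $24,000 range has been used: income = $40,300 + $24,000 × 28,985/37,400 = $58,900.

$58,900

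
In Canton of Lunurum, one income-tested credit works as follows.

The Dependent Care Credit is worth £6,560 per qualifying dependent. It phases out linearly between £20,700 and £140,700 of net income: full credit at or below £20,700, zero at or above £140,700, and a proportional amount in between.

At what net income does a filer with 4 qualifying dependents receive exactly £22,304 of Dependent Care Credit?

£38,700

Full credit = 4 × £6,560 = £26,240.
£22,304 is 22,304/26,240 of the full £26,240, so 3,936/26,240 of the £120,000 range has been used: income = £20,700 + £120,000 × 3,936/26,240 = £38,700.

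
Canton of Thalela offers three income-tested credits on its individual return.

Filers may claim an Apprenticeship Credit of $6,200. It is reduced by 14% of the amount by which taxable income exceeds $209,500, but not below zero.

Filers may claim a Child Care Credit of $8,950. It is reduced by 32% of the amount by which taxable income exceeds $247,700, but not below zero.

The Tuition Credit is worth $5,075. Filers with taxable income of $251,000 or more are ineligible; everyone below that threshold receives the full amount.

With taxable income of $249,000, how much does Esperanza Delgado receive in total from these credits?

$14,279

Apprenticeship Credit: 14% of the $39,500 excess over $209,500 is $5,530; credit = $6,200 − $5,530 = $670.
Child Care Credit: 32% of the $1,300 excess over $247,700 is $416; credit = $8,950 − $416 = $8,534.
Tuition Credit: $249,000 is below the $251,000 cutoff, so the full $5,075 applies.
Total: $670 + $8,534 + $5,075 = $14,279.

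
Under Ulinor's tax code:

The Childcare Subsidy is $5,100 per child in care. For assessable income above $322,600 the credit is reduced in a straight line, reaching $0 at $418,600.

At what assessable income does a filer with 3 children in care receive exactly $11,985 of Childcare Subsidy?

$343,400

Full credit = 3 × $5,100 = $15,300.
$11,985 is 11,985/15,300 of the full $15,300, so 3,315/15,300 of the $96,000 range has been used: income = $322,600 + $96,000 × 3,315/15,300 = $343,400.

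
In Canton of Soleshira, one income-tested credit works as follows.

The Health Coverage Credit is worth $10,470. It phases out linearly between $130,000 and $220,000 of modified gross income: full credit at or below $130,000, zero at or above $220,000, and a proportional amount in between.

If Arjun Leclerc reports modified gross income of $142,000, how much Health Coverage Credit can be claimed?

$9,074

Health Coverage Credit: $142,000 is $12,000 into a $90,000 phase-out range, leaving 78,000/90,000 of the credit: $10,470 × 78,000/90,000 = $9,074.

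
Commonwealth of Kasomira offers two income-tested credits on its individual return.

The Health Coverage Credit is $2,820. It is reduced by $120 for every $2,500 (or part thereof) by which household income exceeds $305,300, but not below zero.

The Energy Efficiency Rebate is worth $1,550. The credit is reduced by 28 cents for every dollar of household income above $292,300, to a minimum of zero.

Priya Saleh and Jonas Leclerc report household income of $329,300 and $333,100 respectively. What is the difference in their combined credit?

Priya ($329,300): Health Coverage Credit: income exceeds $305,300 by $24,000, which is 10 full-or-partial $2,500 increments; reduction = 10 × $120 = $1,200, leaving $1,620. Energy Efficiency Rebate: 28% of the $37,000 excess over $292,300 is $10,360 ≥ base, so the credit is $0. total $1,620 + $0 = $1,620
Jonas ($333,100): Health Coverage Credit: income exceeds $305,300 by $27,800, which is 12 full-or-partial $2,500 increments; reduction = 12 × $120 = $1,440, leaving $1,380. Energy Efficiency Rebate: 28% of the $40,800 excess over $292,300 is $11,424 ≥ base, so the credit is $0. total $1,380 + $0 = $1,380
Difference: |$1,620 − $1,380| = $240.

$240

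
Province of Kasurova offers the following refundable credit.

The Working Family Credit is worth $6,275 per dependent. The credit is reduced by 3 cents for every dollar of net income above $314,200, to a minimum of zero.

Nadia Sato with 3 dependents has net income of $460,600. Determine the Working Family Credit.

$14,433

Working Family Credit: base = 3 × $6,275 = $18,825. 3% of the $146,400 excess over $314,200 is $4,392; credit = $18,825 − $4,392 = $14,433.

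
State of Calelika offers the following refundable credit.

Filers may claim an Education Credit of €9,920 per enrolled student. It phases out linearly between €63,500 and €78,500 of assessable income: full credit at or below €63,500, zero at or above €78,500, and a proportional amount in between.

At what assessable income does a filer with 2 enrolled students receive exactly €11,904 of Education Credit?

€69,500

Full credit = 2 × €9,920 = €19,840.
€11,904 is 11,904/19,840 of the full €19,840, so 7,936/19,840 of the €15,000 range has been used: income = €63,500 + €15,000 × 7,936/19,840 = €69,500.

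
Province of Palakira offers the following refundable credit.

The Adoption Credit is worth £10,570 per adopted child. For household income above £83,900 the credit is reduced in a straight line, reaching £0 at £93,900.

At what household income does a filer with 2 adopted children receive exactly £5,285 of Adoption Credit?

£91,400

Full credit = 2 × £10,570 = £21,140.
£5,285 is 5,285/21,140 of the full £21,140, so 15,855/21,140 of the £10,000 range has been used: income = £83,900 + £10,000 × 15,855/21,140 = £91,400.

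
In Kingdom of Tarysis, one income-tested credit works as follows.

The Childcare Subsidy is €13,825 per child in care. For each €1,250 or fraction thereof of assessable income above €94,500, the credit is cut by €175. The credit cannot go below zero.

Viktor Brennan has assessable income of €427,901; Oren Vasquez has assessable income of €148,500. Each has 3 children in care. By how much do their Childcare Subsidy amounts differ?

Viktor (€427,901): Childcare Subsidy: base = 3 × €13,825 = €41,475. income exceeds €94,500 by €333,401 → 267 increments × €175 = €46,725 ≥ base, so the credit is €0.
Oren (€148,500): Childcare Subsidy: base = 3 × €13,825 = €41,475. income exceeds €94,500 by €54,000, which is 44 full-or-partial €1,250 increments; reduction = 44 × €175 = €7,700, leaving €33,775.
Difference: |€0 − €33,775| = €33,775.

€33,775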